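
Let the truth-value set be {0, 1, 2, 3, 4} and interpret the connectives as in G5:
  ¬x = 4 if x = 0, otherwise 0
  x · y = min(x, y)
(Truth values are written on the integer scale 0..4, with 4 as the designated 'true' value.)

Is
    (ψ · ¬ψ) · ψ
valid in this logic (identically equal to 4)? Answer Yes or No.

Counterexample: take ψ = 0.
¬ψ = ¬0 = 4
ψ · ¬ψ = 0 · 4 = 0
(ψ · ¬ψ) · ψ = 0 · 0 = 0
This gives 0 ≠ 4.

No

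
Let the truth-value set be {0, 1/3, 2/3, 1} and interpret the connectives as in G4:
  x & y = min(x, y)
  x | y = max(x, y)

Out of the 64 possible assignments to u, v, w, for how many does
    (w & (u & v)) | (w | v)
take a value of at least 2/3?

value 1: 28 assignments (counts)
value 2/3: 20 assignments (counts)
value 1/3: 12 assignments
value 0: 4 assignments
So 48 of the 64 assignments meet the threshold.

48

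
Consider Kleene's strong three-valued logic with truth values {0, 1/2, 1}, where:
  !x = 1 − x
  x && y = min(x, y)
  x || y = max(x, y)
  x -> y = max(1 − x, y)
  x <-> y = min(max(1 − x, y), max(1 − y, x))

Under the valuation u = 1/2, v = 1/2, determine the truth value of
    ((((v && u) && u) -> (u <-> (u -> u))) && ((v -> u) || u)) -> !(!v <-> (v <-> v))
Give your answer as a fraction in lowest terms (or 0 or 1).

1/2

v && u = 1/2 && 1/2 = 1/2
(v && u) && u = 1/2 && 1/2 = 1/2
u -> u = 1/2 -> 1/2 = 1/2
u <-> (u -> u) = 1/2 <-> 1/2 = 1/2
((v && u) && u) -> (u <-> (u -> u)) = 1/2 -> 1/2 = 1/2
v -> u = 1/2 -> 1/2 = 1/2
(v -> u) || u = 1/2 || 1/2 = 1/2
(((v && u) && u) -> (u <-> (u -> u))) && ((v -> u) || u) = 1/2 && 1/2 = 1/2
!v = !1/2 = 1/2
v <-> v = 1/2 <-> 1/2 = 1/2
!v <-> (v <-> v) = 1/2 <-> 1/2 = 1/2
!(!v <-> (v <-> v)) = !1/2 = 1/2
((((v && u) && u) -> (u <-> (u -> u))) && ((v -> u) || u)) -> !(!v <-> (v <-> v)) = 1/2 -> 1/2 = 1/2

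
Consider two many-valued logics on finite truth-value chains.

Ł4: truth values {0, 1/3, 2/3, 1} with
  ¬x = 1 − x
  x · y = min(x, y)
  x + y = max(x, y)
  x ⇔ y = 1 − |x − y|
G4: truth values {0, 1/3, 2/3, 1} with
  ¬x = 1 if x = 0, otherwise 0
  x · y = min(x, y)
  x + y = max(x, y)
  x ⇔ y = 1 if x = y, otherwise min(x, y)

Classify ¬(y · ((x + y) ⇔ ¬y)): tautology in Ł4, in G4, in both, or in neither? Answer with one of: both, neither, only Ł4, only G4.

In Ł4: at x = 0, y = 1/3 the value is 2/3 — not a tautology.
In G4: every assignment gives 1 — tautology.

only G4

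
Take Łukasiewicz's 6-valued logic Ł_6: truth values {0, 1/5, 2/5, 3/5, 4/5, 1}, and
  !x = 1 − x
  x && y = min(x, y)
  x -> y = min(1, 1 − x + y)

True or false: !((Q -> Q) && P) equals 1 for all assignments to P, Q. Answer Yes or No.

Counterexample: take P = 1/5, Q = 0.
Q -> Q = 0 -> 0 = 1
(Q -> Q) && P = 1 && 1/5 = 1/5
!((Q -> Q) && P) = !1/5 = 4/5
This gives 4/5 ≠ 1.

No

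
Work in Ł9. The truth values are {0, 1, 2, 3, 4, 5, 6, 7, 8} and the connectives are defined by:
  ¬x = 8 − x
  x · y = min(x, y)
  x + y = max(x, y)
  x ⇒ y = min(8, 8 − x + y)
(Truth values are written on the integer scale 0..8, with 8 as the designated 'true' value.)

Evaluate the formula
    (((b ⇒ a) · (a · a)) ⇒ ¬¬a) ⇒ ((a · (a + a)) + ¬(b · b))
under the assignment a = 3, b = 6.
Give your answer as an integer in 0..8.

b ⇒ a = 6 ⇒ 3 = 5
a · a = 3 · 3 = 3
(b ⇒ a) · (a · a) = 5 · 3 = 3
¬a = ¬3 = 5
¬¬a = ¬5 = 3
((b ⇒ a) · (a · a)) ⇒ ¬¬a = 3 ⇒ 3 = 8
a + a = 3 + 3 = 3
a · (a + a) = 3 · 3 = 3
b · b = 6 · 6 = 6
¬(b · b) = ¬6 = 2
(a · (a + a)) + ¬(b · b) = 3 + 2 = 3
(((b ⇒ a) · (a · a)) ⇒ ¬¬a) ⇒ ((a · (a + a)) + ¬(b · b)) = 8 ⇒ 3 = 3

3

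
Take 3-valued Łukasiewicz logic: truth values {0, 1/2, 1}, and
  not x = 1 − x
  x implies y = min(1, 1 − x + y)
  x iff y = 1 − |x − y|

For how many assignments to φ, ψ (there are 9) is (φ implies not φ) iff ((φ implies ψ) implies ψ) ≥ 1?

2

φ = 0, ψ = 0 ↦ 0  <
φ = 0, ψ = 1/2 ↦ 1/2  <
φ = 0, ψ = 1 ↦ 1  ≥
φ = 1/2, ψ = 0 ↦ 1/2  <
φ = 1/2, ψ = 1/2 ↦ 1/2  <
φ = 1/2, ψ = 1 ↦ 1  ≥
φ = 1, ψ = 0 ↦ 0  <
φ = 1, ψ = 1/2 ↦ 0  <
φ = 1, ψ = 1 ↦ 0  <
So 2 of the 9 assignments meet the threshold.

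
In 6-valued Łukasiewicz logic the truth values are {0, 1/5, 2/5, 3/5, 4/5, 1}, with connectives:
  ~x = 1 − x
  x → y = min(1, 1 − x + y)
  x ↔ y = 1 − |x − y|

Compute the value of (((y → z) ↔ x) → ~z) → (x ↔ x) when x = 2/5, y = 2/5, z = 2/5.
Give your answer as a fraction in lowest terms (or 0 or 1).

y → z = 2/5 → 2/5 = 1
(y → z) ↔ x = 1 ↔ 2/5 = 2/5
~z = ~2/5 = 3/5
((y → z) ↔ x) → ~z = 2/5 → 3/5 = 1
x ↔ x = 2/5 ↔ 2/5 = 1
(((y → z) ↔ x) → ~z) → (x ↔ x) = 1 → 1 = 1

1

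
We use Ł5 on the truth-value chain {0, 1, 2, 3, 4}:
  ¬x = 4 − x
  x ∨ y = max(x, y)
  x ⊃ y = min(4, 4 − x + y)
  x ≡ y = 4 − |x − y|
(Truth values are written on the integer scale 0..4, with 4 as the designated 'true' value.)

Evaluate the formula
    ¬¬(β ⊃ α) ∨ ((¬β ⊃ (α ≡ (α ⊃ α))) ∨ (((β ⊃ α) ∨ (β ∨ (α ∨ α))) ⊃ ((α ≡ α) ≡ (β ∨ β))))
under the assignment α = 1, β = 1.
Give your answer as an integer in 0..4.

4

β ⊃ α = 1 ⊃ 1 = 4
¬(β ⊃ α) = ¬4 = 0
¬¬(β ⊃ α) = ¬0 = 4
¬β = ¬1 = 3
α ⊃ α = 1 ⊃ 1 = 4
α ≡ (α ⊃ α) = 1 ≡ 4 = 1
¬β ⊃ (α ≡ (α ⊃ α)) = 3 ⊃ 1 = 2
β ⊃ α = 1 ⊃ 1 = 4
α ∨ α = 1 ∨ 1 = 1
β ∨ (α ∨ α) = 1 ∨ 1 = 1
(β ⊃ α) ∨ (β ∨ (α ∨ α)) = 4 ∨ 1 = 4
α ≡ α = 1 ≡ 1 = 4
β ∨ β = 1 ∨ 1 = 1
(α ≡ α) ≡ (β ∨ β) = 4 ≡ 1 = 1
((β ⊃ α) ∨ (β ∨ (α ∨ α))) ⊃ ((α ≡ α) ≡ (β ∨ β)) = 4 ⊃ 1 = 1
(¬β ⊃ (α ≡ (α ⊃ α))) ∨ (((β ⊃ α) ∨ (β ∨ (α ∨ α))) ⊃ ((α ≡ α) ≡ (β ∨ β))) = 2 ∨ 1 = 2
¬¬(β ⊃ α) ∨ ((¬β ⊃ (α ≡ (α ⊃ α))) ∨ (((β ⊃ α) ∨ (β ∨ (α ∨ α))) ⊃ ((α ≡ α) ≡ (β ∨ β)))) = 4 ∨ 2 = 4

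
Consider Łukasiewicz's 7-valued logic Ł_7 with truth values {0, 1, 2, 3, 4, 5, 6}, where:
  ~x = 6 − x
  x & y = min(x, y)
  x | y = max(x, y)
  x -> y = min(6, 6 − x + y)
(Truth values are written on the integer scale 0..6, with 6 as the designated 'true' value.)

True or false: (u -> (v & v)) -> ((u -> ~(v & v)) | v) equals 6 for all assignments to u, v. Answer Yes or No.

Counterexample: take u = 2, v = 5.
v & v = 5 & 5 = 5
u -> (v & v) = 2 -> 5 = 6
v & v = 5 & 5 = 5
~(v & v) = ~5 = 1
u -> ~(v & v) = 2 -> 1 = 5
(u -> ~(v & v)) | v = 5 | 5 = 5
(u -> (v & v)) -> ((u -> ~(v & v)) | v) = 6 -> 5 = 5
This gives 5 ≠ 6.

No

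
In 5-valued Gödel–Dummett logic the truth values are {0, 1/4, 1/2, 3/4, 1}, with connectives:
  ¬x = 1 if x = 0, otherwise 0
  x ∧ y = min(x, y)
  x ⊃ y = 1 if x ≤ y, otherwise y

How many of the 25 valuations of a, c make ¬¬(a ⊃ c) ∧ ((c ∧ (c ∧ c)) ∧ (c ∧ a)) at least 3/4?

4

value 1: 1 assignment (counts)
value 3/4: 3 assignments (counts)
value 1/2: 5 assignments
value 1/4: 7 assignments
value 0: 9 assignments
So 4 of the 25 assignments meet the threshold.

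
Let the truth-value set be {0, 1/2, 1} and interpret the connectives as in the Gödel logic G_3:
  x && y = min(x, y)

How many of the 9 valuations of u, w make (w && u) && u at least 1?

1

u = 0, w = 0 ↦ 0  <
u = 0, w = 1/2 ↦ 0  <
u = 0, w = 1 ↦ 0  <
u = 1/2, w = 0 ↦ 0  <
u = 1/2, w = 1/2 ↦ 1/2  <
u = 1/2, w = 1 ↦ 1/2  <
u = 1, w = 0 ↦ 0  <
u = 1, w = 1/2 ↦ 1/2  <
u = 1, w = 1 ↦ 1  ≥
So 1 of the 9 assignments meets the threshold.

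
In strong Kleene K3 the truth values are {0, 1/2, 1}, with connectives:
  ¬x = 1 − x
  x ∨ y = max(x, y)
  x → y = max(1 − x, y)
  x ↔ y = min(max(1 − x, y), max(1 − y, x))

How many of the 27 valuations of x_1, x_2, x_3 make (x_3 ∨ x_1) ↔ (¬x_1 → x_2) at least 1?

value 1: 12 assignments (counts)
value 1/2: 13 assignments
value 0: 2 assignments
So 12 of the 27 assignments meet the threshold.

12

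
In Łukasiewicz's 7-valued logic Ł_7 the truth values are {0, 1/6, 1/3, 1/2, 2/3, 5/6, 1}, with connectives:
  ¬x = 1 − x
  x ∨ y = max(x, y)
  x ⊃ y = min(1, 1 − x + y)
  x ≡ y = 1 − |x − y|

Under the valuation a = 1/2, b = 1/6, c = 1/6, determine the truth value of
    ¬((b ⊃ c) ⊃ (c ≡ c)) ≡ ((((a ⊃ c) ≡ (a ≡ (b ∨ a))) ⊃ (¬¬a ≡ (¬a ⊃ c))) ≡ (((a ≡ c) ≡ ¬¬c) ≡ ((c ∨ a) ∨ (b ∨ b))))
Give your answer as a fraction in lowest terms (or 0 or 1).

0

b ⊃ c = 1/6 ⊃ 1/6 = 1
c ≡ c = 1/6 ≡ 1/6 = 1
(b ⊃ c) ⊃ (c ≡ c) = 1 ⊃ 1 = 1
¬((b ⊃ c) ⊃ (c ≡ c)) = ¬1 = 0
a ⊃ c = 1/2 ⊃ 1/6 = 2/3
b ∨ a = 1/6 ∨ 1/2 = 1/2
a ≡ (b ∨ a) = 1/2 ≡ 1/2 = 1
(a ⊃ c) ≡ (a ≡ (b ∨ a)) = 2/3 ≡ 1 = 2/3
¬a = ¬1/2 = 1/2
¬¬a = ¬1/2 = 1/2
¬a = ¬1/2 = 1/2
¬a ⊃ c = 1/2 ⊃ 1/6 = 2/3
¬¬a ≡ (¬a ⊃ c) = 1/2 ≡ 2/3 = 5/6
((a ⊃ c) ≡ (a ≡ (b ∨ a))) ⊃ (¬¬a ≡ (¬a ⊃ c)) = 2/3 ⊃ 5/6 = 1
a ≡ c = 1/2 ≡ 1/6 = 2/3
¬c = ¬1/6 = 5/6
¬¬c = ¬5/6 = 1/6
(a ≡ c) ≡ ¬¬c = 2/3 ≡ 1/6 = 1/2
c ∨ a = 1/6 ∨ 1/2 = 1/2
b ∨ b = 1/6 ∨ 1/6 = 1/6
(c ∨ a) ∨ (b ∨ b) = 1/2 ∨ 1/6 = 1/2
((a ≡ c) ≡ ¬¬c) ≡ ((c ∨ a) ∨ (b ∨ b)) = 1/2 ≡ 1/2 = 1
(((a ⊃ c) ≡ (a ≡ (b ∨ a))) ⊃ (¬¬a ≡ (¬a ⊃ c))) ≡ (((a ≡ c) ≡ ¬¬c) ≡ ((c ∨ a) ∨ (b ∨ b))) = 1 ≡ 1 = 1
¬((b ⊃ c) ⊃ (c ≡ c)) ≡ ((((a ⊃ c) ≡ (a ≡ (b ∨ a))) ⊃ (¬¬a ≡ (¬a ⊃ c))) ≡ (((a ≡ c) ≡ ¬¬c) ≡ ((c ∨ a) ∨ (b ∨ b)))) = 0 ≡ 1 = 0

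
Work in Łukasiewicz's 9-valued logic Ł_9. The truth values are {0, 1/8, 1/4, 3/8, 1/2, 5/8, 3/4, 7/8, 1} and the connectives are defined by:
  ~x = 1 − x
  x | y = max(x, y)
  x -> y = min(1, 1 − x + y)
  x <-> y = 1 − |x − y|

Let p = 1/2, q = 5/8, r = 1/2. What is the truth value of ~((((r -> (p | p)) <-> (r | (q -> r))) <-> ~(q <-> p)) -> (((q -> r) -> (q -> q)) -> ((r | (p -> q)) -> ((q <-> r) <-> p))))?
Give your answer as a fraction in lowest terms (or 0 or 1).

p | p = 1/2 | 1/2 = 1/2
r -> (p | p) = 1/2 -> 1/2 = 1
q -> r = 5/8 -> 1/2 = 7/8
r | (q -> r) = 1/2 | 7/8 = 7/8
(r -> (p | p)) <-> (r | (q -> r)) = 1 <-> 7/8 = 7/8
q <-> p = 5/8 <-> 1/2 = 7/8
~(q <-> p) = ~7/8 = 1/8
((r -> (p | p)) <-> (r | (q -> r))) <-> ~(q <-> p) = 7/8 <-> 1/8 = 1/4
q -> r = 5/8 -> 1/2 = 7/8
q -> q = 5/8 -> 5/8 = 1
(q -> r) -> (q -> q) = 7/8 -> 1 = 1
p -> q = 1/2 -> 5/8 = 1
r | (p -> q) = 1/2 | 1 = 1
q <-> r = 5/8 <-> 1/2 = 7/8
(q <-> r) <-> p = 7/8 <-> 1/2 = 5/8
(r | (p -> q)) -> ((q <-> r) <-> p) = 1 -> 5/8 = 5/8
((q -> r) -> (q -> q)) -> ((r | (p -> q)) -> ((q <-> r) <-> p)) = 1 -> 5/8 = 5/8
(((r -> (p | p)) <-> (r | (q -> r))) <-> ~(q <-> p)) -> (((q -> r) -> (q -> q)) -> ((r | (p -> q)) -> ((q <-> r) <-> p))) = 1/4 -> 5/8 = 1
~((((r -> (p | p)) <-> (r | (q -> r))) <-> ~(q <-> p)) -> (((q -> r) -> (q -> q)) -> ((r | (p -> q)) -> ((q <-> r) <-> p)))) = ~1 = 0

0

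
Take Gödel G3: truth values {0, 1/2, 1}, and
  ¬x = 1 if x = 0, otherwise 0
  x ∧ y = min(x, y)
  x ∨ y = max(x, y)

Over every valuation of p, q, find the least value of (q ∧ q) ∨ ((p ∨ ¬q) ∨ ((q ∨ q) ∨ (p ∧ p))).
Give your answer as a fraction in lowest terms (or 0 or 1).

1/2

Take p = 0, q = 1/2:
q ∧ q = 1/2 ∧ 1/2 = 1/2
¬q = ¬1/2 = 0
p ∨ ¬q = 0 ∨ 0 = 0
q ∨ q = 1/2 ∨ 1/2 = 1/2
p ∧ p = 0 ∧ 0 = 0
(q ∨ q) ∨ (p ∧ p) = 1/2 ∨ 0 = 1/2
(p ∨ ¬q) ∨ ((q ∨ q) ∨ (p ∧ p)) = 0 ∨ 1/2 = 1/2
(q ∧ q) ∨ ((p ∨ ¬q) ∨ ((q ∨ q) ∨ (p ∧ p))) = 1/2 ∨ 1/2 = 1/2
No assignment yields a value below 1/2, so this is the minimum.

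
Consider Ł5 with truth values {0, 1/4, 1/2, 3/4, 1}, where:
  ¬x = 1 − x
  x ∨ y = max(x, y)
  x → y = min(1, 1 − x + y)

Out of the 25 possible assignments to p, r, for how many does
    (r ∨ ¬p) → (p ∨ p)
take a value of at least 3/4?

value 1: 12 assignments (counts)
value 3/4: 2 assignments (counts)
value 1/2: 5 assignments
value 1/4: 1 assignment
value 0: 5 assignments
So 14 of the 25 assignments meet the threshold.

14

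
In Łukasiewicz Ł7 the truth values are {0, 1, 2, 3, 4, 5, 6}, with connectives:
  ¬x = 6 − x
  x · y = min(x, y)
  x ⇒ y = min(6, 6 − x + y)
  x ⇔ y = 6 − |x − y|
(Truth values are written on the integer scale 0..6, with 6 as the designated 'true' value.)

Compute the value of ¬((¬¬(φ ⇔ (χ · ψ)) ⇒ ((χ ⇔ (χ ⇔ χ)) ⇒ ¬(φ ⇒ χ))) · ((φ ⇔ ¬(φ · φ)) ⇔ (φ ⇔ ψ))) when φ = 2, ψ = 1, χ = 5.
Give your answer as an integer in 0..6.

χ · ψ = 5 · 1 = 1
φ ⇔ (χ · ψ) = 2 ⇔ 1 = 5
¬(φ ⇔ (χ · ψ)) = ¬5 = 1
¬¬(φ ⇔ (χ · ψ)) = ¬1 = 5
χ ⇔ χ = 5 ⇔ 5 = 6
χ ⇔ (χ ⇔ χ) = 5 ⇔ 6 = 5
φ ⇒ χ = 2 ⇒ 5 = 6
¬(φ ⇒ χ) = ¬6 = 0
(χ ⇔ (χ ⇔ χ)) ⇒ ¬(φ ⇒ χ) = 5 ⇒ 0 = 1
¬¬(φ ⇔ (χ · ψ)) ⇒ ((χ ⇔ (χ ⇔ χ)) ⇒ ¬(φ ⇒ χ)) = 5 ⇒ 1 = 2
φ · φ = 2 · 2 = 2
¬(φ · φ) = ¬2 = 4
φ ⇔ ¬(φ · φ) = 2 ⇔ 4 = 4
φ ⇔ ψ = 2 ⇔ 1 = 5
(φ ⇔ ¬(φ · φ)) ⇔ (φ ⇔ ψ) = 4 ⇔ 5 = 5
(¬¬(φ ⇔ (χ · ψ)) ⇒ ((χ ⇔ (χ ⇔ χ)) ⇒ ¬(φ ⇒ χ))) · ((φ ⇔ ¬(φ · φ)) ⇔ (φ ⇔ ψ)) = 2 · 5 = 2
¬((¬¬(φ ⇔ (χ · ψ)) ⇒ ((χ ⇔ (χ ⇔ χ)) ⇒ ¬(φ ⇒ χ))) · ((φ ⇔ ¬(φ · φ)) ⇔ (φ ⇔ ψ))) = ¬2 = 4

4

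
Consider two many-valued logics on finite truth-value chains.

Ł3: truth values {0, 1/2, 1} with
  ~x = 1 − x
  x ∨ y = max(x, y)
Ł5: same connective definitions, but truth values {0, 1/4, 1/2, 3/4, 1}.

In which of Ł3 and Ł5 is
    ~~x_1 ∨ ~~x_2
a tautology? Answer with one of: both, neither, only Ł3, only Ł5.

In Ł3: at x_1 = 0, x_2 = 0 the value is 0 — not a tautology.
In Ł5: at x_1 = 0, x_2 = 0 the value is 0 — not a tautology.

neither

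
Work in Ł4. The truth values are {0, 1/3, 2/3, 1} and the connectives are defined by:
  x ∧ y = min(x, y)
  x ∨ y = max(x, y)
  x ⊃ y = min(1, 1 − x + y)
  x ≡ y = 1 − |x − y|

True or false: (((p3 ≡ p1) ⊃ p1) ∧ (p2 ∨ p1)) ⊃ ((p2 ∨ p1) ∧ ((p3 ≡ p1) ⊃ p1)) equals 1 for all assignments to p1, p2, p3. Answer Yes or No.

Yes

At p1 = 2/3, p2 = 1/3, p3 = 1, for instance:
p3 ≡ p1 = 1 ≡ 2/3 = 2/3
(p3 ≡ p1) ⊃ p1 = 2/3 ⊃ 2/3 = 1
p2 ∨ p1 = 1/3 ∨ 2/3 = 2/3
((p3 ≡ p1) ⊃ p1) ∧ (p2 ∨ p1) = 1 ∧ 2/3 = 2/3
(p2 ∨ p1) ∧ ((p3 ≡ p1) ⊃ p1) = 2/3 ∧ 1 = 2/3
(((p3 ≡ p1) ⊃ p1) ∧ (p2 ∨ p1)) ⊃ ((p2 ∨ p1) ∧ ((p3 ≡ p1) ⊃ p1)) = 2/3 ⊃ 2/3 = 1
and checking the remaining 63 assignments likewise gives ≥ 1 in every case.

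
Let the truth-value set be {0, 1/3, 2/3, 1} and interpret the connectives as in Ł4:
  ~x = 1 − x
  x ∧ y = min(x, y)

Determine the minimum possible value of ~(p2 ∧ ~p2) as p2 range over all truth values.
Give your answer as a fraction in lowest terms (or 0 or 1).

Take p2 = 1/3:
~p2 = ~1/3 = 2/3
p2 ∧ ~p2 = 1/3 ∧ 2/3 = 1/3
~(p2 ∧ ~p2) = ~1/3 = 2/3
No assignment yields a value below 2/3, so this is the minimum.

2/3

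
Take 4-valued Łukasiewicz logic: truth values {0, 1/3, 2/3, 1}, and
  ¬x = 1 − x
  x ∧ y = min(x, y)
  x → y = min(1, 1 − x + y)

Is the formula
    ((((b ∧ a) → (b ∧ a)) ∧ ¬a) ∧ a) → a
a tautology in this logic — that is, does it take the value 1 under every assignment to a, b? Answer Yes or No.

a = 0, b = 0 ↦ 1
a = 0, b = 1/3 ↦ 1
a = 0, b = 2/3 ↦ 1
a = 0, b = 1 ↦ 1
a = 1/3, b = 0 ↦ 1
a = 1/3, b = 1/3 ↦ 1
a = 1/3, b = 2/3 ↦ 1
a = 1/3, b = 1 ↦ 1
a = 2/3, b = 0 ↦ 1
a = 2/3, b = 1/3 ↦ 1
a = 2/3, b = 2/3 ↦ 1
a = 2/3, b = 1 ↦ 1
a = 1, b = 0 ↦ 1
a = 1, b = 1/3 ↦ 1
a = 1, b = 2/3 ↦ 1
a = 1, b = 1 ↦ 1
Every assignment gives a value ≥ 1.

Yes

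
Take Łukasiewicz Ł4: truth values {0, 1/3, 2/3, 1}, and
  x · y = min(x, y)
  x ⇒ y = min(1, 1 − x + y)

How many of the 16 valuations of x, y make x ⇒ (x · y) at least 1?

10

x = 0, y = 0 ↦ 1  ≥
x = 0, y = 1/3 ↦ 1  ≥
x = 0, y = 2/3 ↦ 1  ≥
x = 0, y = 1 ↦ 1  ≥
x = 1/3, y = 0 ↦ 2/3  <
x = 1/3, y = 1/3 ↦ 1  ≥
x = 1/3, y = 2/3 ↦ 1  ≥
x = 1/3, y = 1 ↦ 1  ≥
x = 2/3, y = 0 ↦ 1/3  <
x = 2/3, y = 1/3 ↦ 2/3  <
x = 2/3, y = 2/3 ↦ 1  ≥
x = 2/3, y = 1 ↦ 1  ≥
x = 1, y = 0 ↦ 0  <
x = 1, y = 1/3 ↦ 1/3  <
x = 1, y = 2/3 ↦ 2/3  <
x = 1, y = 1 ↦ 1  ≥
So 10 of the 16 assignments meet the threshold.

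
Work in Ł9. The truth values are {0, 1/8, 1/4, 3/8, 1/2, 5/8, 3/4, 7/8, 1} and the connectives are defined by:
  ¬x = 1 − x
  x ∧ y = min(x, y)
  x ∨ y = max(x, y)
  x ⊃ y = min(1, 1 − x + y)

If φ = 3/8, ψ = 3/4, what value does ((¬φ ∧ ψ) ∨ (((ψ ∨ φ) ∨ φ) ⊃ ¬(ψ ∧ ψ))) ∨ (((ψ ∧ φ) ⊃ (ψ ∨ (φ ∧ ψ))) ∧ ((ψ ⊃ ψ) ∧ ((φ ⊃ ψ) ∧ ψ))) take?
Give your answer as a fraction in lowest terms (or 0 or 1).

3/4

¬φ = ¬3/8 = 5/8
¬φ ∧ ψ = 5/8 ∧ 3/4 = 5/8
ψ ∨ φ = 3/4 ∨ 3/8 = 3/4
(ψ ∨ φ) ∨ φ = 3/4 ∨ 3/8 = 3/4
ψ ∧ ψ = 3/4 ∧ 3/4 = 3/4
¬(ψ ∧ ψ) = ¬3/4 = 1/4
((ψ ∨ φ) ∨ φ) ⊃ ¬(ψ ∧ ψ) = 3/4 ⊃ 1/4 = 1/2
(¬φ ∧ ψ) ∨ (((ψ ∨ φ) ∨ φ) ⊃ ¬(ψ ∧ ψ)) = 5/8 ∨ 1/2 = 5/8
ψ ∧ φ = 3/4 ∧ 3/8 = 3/8
φ ∧ ψ = 3/8 ∧ 3/4 = 3/8
ψ ∨ (φ ∧ ψ) = 3/4 ∨ 3/8 = 3/4
(ψ ∧ φ) ⊃ (ψ ∨ (φ ∧ ψ)) = 3/8 ⊃ 3/4 = 1
ψ ⊃ ψ = 3/4 ⊃ 3/4 = 1
φ ⊃ ψ = 3/8 ⊃ 3/4 = 1
(φ ⊃ ψ) ∧ ψ = 1 ∧ 3/4 = 3/4
(ψ ⊃ ψ) ∧ ((φ ⊃ ψ) ∧ ψ) = 1 ∧ 3/4 = 3/4
((ψ ∧ φ) ⊃ (ψ ∨ (φ ∧ ψ))) ∧ ((ψ ⊃ ψ) ∧ ((φ ⊃ ψ) ∧ ψ)) = 1 ∧ 3/4 = 3/4
((¬φ ∧ ψ) ∨ (((ψ ∨ φ) ∨ φ) ⊃ ¬(ψ ∧ ψ))) ∨ (((ψ ∧ φ) ⊃ (ψ ∨ (φ ∧ ψ))) ∧ ((ψ ⊃ ψ) ∧ ((φ ⊃ ψ) ∧ ψ))) = 5/8 ∨ 3/4 = 3/4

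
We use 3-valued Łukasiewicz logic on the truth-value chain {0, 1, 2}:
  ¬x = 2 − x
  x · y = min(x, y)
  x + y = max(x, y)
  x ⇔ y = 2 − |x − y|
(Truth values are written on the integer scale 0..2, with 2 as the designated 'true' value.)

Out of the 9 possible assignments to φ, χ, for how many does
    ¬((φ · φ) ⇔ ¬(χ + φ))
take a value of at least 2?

4

φ = 0, χ = 0 ↦ 2  ≥
φ = 0, χ = 1 ↦ 1  <
φ = 0, χ = 2 ↦ 0  <
φ = 1, χ = 0 ↦ 0  <
φ = 1, χ = 1 ↦ 0  <
φ = 1, χ = 2 ↦ 1  <
φ = 2, χ = 0 ↦ 2  ≥
φ = 2, χ = 1 ↦ 2  ≥
φ = 2, χ = 2 ↦ 2  ≥
So 4 of the 9 assignments meet the threshold.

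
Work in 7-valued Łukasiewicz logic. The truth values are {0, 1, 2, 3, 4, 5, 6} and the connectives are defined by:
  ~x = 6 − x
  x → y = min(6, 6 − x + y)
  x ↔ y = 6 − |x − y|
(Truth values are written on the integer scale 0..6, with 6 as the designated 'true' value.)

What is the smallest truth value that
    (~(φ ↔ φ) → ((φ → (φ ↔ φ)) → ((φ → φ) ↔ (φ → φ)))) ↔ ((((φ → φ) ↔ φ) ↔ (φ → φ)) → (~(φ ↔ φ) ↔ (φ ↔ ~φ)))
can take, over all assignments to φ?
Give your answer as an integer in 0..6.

Take φ = 3:
φ ↔ φ = 3 ↔ 3 = 6
~(φ ↔ φ) = ~6 = 0
φ ↔ φ = 3 ↔ 3 = 6
φ → (φ ↔ φ) = 3 → 6 = 6
φ → φ = 3 → 3 = 6
φ → φ = 3 → 3 = 6
(φ → φ) ↔ (φ → φ) = 6 ↔ 6 = 6
(φ → (φ ↔ φ)) → ((φ → φ) ↔ (φ → φ)) = 6 → 6 = 6
~(φ ↔ φ) → ((φ → (φ ↔ φ)) → ((φ → φ) ↔ (φ → φ))) = 0 → 6 = 6
φ → φ = 3 → 3 = 6
(φ → φ) ↔ φ = 6 ↔ 3 = 3
φ → φ = 3 → 3 = 6
((φ → φ) ↔ φ) ↔ (φ → φ) = 3 ↔ 6 = 3
φ ↔ φ = 3 ↔ 3 = 6
~(φ ↔ φ) = ~6 = 0
~φ = ~3 = 3
φ ↔ ~φ = 3 ↔ 3 = 6
~(φ ↔ φ) ↔ (φ ↔ ~φ) = 0 ↔ 6 = 0
(((φ → φ) ↔ φ) ↔ (φ → φ)) → (~(φ ↔ φ) ↔ (φ ↔ ~φ)) = 3 → 0 = 3
(~(φ ↔ φ) → ((φ → (φ ↔ φ)) → ((φ → φ) ↔ (φ → φ)))) ↔ ((((φ → φ) ↔ φ) ↔ (φ → φ)) → (~(φ ↔ φ) ↔ (φ ↔ ~φ))) = 6 ↔ 3 = 3
No assignment yields a value below 3, so this is the minimum.

3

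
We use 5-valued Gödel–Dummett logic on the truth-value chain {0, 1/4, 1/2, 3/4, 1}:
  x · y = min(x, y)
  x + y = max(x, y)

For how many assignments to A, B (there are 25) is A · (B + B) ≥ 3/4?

value 1: 1 assignment (counts)
value 3/4: 3 assignments (counts)
value 1/2: 5 assignments
value 1/4: 7 assignments
value 0: 9 assignments
So 4 of the 25 assignments meet the threshold.

4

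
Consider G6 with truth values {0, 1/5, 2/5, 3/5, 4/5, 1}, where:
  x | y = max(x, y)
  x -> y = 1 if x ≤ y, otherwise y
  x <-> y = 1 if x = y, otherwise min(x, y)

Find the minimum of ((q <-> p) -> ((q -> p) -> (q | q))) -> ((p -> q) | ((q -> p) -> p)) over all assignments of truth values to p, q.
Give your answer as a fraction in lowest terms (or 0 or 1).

Take p = 1/5, q = 0:
q <-> p = 0 <-> 1/5 = 0
q -> p = 0 -> 1/5 = 1
q | q = 0 | 0 = 0
(q -> p) -> (q | q) = 1 -> 0 = 0
(q <-> p) -> ((q -> p) -> (q | q)) = 0 -> 0 = 1
p -> q = 1/5 -> 0 = 0
q -> p = 0 -> 1/5 = 1
(q -> p) -> p = 1 -> 1/5 = 1/5
(p -> q) | ((q -> p) -> p) = 0 | 1/5 = 1/5
((q <-> p) -> ((q -> p) -> (q | q))) -> ((p -> q) | ((q -> p) -> p)) = 1 -> 1/5 = 1/5
No assignment yields a value below 1/5, so this is the minimum.

1/5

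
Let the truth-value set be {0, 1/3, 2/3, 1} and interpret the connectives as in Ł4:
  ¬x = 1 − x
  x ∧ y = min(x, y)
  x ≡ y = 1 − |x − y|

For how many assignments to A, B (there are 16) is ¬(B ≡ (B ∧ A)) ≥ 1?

A = 0, B = 0 ↦ 0  <
A = 0, B = 1/3 ↦ 1/3  <
A = 0, B = 2/3 ↦ 2/3  <
A = 0, B = 1 ↦ 1  ≥
A = 1/3, B = 0 ↦ 0  <
A = 1/3, B = 1/3 ↦ 0  <
A = 1/3, B = 2/3 ↦ 1/3  <
A = 1/3, B = 1 ↦ 2/3  <
A = 2/3, B = 0 ↦ 0  <
A = 2/3, B = 1/3 ↦ 0  <
A = 2/3, B = 2/3 ↦ 0  <
A = 2/3, B = 1 ↦ 1/3  <
A = 1, B = 0 ↦ 0  <
A = 1, B = 1/3 ↦ 0  <
A = 1, B = 2/3 ↦ 0  <
A = 1, B = 1 ↦ 0  <
So 1 of the 16 assignments meets the threshold.

1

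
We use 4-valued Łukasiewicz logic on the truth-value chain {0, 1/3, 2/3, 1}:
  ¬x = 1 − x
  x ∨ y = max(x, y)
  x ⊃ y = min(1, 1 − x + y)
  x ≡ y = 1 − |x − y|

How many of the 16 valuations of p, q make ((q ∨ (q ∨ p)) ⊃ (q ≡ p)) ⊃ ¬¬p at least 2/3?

10

p = 0, q = 0 ↦ 0  <
p = 0, q = 1/3 ↦ 0  <
p = 0, q = 2/3 ↦ 1/3  <
p = 0, q = 1 ↦ 1  ≥
p = 1/3, q = 0 ↦ 1/3  <
p = 1/3, q = 1/3 ↦ 1/3  <
p = 1/3, q = 2/3 ↦ 1/3  <
p = 1/3, q = 1 ↦ 1  ≥
p = 2/3, q = 0 ↦ 1  ≥
p = 2/3, q = 1/3 ↦ 2/3  ≥
p = 2/3, q = 2/3 ↦ 2/3  ≥
p = 2/3, q = 1 ↦ 1  ≥
p = 1, q = 0 ↦ 1  ≥
p = 1, q = 1/3 ↦ 1  ≥
p = 1, q = 2/3 ↦ 1  ≥
p = 1, q = 1 ↦ 1  ≥
So 10 of the 16 assignments meet the threshold.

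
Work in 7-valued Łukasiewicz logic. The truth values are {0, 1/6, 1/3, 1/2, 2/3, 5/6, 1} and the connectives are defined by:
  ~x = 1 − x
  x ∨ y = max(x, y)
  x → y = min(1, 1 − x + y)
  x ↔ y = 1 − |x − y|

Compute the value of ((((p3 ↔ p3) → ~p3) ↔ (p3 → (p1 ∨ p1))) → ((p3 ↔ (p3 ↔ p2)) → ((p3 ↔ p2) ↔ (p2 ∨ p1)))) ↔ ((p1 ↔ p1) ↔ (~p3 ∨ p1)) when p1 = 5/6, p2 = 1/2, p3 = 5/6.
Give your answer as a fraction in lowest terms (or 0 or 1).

5/6

p3 ↔ p3 = 5/6 ↔ 5/6 = 1
~p3 = ~5/6 = 1/6
(p3 ↔ p3) → ~p3 = 1 → 1/6 = 1/6
p1 ∨ p1 = 5/6 ∨ 5/6 = 5/6
p3 → (p1 ∨ p1) = 5/6 → 5/6 = 1
((p3 ↔ p3) → ~p3) ↔ (p3 → (p1 ∨ p1)) = 1/6 ↔ 1 = 1/6
p3 ↔ p2 = 5/6 ↔ 1/2 = 2/3
p3 ↔ (p3 ↔ p2) = 5/6 ↔ 2/3 = 5/6
p3 ↔ p2 = 5/6 ↔ 1/2 = 2/3
p2 ∨ p1 = 1/2 ∨ 5/6 = 5/6
(p3 ↔ p2) ↔ (p2 ∨ p1) = 2/3 ↔ 5/6 = 5/6
(p3 ↔ (p3 ↔ p2)) → ((p3 ↔ p2) ↔ (p2 ∨ p1)) = 5/6 → 5/6 = 1
(((p3 ↔ p3) → ~p3) ↔ (p3 → (p1 ∨ p1))) → ((p3 ↔ (p3 ↔ p2)) → ((p3 ↔ p2) ↔ (p2 ∨ p1))) = 1/6 → 1 = 1
p1 ↔ p1 = 5/6 ↔ 5/6 = 1
~p3 = ~5/6 = 1/6
~p3 ∨ p1 = 1/6 ∨ 5/6 = 5/6
(p1 ↔ p1) ↔ (~p3 ∨ p1) = 1 ↔ 5/6 = 5/6
((((p3 ↔ p3) → ~p3) ↔ (p3 → (p1 ∨ p1))) → ((p3 ↔ (p3 ↔ p2)) → ((p3 ↔ p2) ↔ (p2 ∨ p1)))) ↔ ((p1 ↔ p1) ↔ (~p3 ∨ p1)) = 1 ↔ 5/6 = 5/6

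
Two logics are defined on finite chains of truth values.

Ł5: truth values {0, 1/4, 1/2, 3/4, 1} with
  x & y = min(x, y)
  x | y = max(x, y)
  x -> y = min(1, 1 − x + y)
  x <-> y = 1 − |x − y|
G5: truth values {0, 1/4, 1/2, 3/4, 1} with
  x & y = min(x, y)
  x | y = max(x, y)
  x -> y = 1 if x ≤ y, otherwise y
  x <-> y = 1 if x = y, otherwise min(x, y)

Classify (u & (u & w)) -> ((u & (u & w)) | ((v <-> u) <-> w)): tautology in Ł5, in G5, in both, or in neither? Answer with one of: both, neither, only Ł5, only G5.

both

In Ł5: every assignment gives 1 — tautology.
In G5: every assignment gives 1 — tautology.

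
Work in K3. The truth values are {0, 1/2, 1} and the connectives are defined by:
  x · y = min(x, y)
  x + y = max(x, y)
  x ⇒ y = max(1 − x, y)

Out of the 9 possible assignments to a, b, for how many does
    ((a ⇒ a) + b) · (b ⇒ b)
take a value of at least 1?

a = 0, b = 0 ↦ 1  ≥
a = 0, b = 1/2 ↦ 1/2  <
a = 0, b = 1 ↦ 1  ≥
a = 1/2, b = 0 ↦ 1/2  <
a = 1/2, b = 1/2 ↦ 1/2  <
a = 1/2, b = 1 ↦ 1  ≥
a = 1, b = 0 ↦ 1  ≥
a = 1, b = 1/2 ↦ 1/2  <
a = 1, b = 1 ↦ 1  ≥
So 5 of the 9 assignments meet the threshold.

5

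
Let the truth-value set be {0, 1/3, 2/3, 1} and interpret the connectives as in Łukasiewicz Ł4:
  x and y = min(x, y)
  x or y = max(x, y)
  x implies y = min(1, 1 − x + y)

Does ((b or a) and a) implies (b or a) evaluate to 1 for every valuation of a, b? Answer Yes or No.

a = 0, b = 0 ↦ 1
a = 0, b = 1/3 ↦ 1
a = 0, b = 2/3 ↦ 1
a = 0, b = 1 ↦ 1
a = 1/3, b = 0 ↦ 1
a = 1/3, b = 1/3 ↦ 1
a = 1/3, b = 2/3 ↦ 1
a = 1/3, b = 1 ↦ 1
a = 2/3, b = 0 ↦ 1
a = 2/3, b = 1/3 ↦ 1
a = 2/3, b = 2/3 ↦ 1
a = 2/3, b = 1 ↦ 1
a = 1, b = 0 ↦ 1
a = 1, b = 1/3 ↦ 1
a = 1, b = 2/3 ↦ 1
a = 1, b = 1 ↦ 1
Every assignment gives a value ≥ 1.

Yes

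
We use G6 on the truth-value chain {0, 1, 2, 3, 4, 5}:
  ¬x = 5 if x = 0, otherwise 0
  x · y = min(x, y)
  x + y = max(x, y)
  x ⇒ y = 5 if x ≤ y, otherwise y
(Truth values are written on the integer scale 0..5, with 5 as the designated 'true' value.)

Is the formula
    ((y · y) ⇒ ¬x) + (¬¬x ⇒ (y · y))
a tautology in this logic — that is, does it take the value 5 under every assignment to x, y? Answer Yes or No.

No

Counterexample: take x = 1, y = 1.
y · y = 1 · 1 = 1
¬x = ¬1 = 0
(y · y) ⇒ ¬x = 1 ⇒ 0 = 0
¬x = ¬1 = 0
¬¬x = ¬0 = 5
y · y = 1 · 1 = 1
¬¬x ⇒ (y · y) = 5 ⇒ 1 = 1
((y · y) ⇒ ¬x) + (¬¬x ⇒ (y · y)) = 0 + 1 = 1
This gives 1 ≠ 5.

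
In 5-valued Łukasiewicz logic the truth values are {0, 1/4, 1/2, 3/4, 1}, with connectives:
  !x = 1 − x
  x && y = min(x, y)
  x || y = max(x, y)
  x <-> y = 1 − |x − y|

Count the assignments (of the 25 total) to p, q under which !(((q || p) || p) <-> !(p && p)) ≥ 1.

value 1: 6 assignments (counts)
value 3/4: 2 assignments
value 1/2: 8 assignments
value 1/4: 4 assignments
value 0: 5 assignments
So 6 of the 25 assignments meet the threshold.

6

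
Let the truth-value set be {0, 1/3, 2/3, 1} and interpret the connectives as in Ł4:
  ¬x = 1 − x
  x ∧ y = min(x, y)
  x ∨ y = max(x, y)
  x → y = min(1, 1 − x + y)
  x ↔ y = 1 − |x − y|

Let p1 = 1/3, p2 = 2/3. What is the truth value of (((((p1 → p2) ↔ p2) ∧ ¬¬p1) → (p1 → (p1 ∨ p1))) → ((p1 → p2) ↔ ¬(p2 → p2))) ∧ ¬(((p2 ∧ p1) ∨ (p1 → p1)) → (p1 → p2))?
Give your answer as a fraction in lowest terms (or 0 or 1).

p1 → p2 = 1/3 → 2/3 = 1
(p1 → p2) ↔ p2 = 1 ↔ 2/3 = 2/3
¬p1 = ¬1/3 = 2/3
¬¬p1 = ¬2/3 = 1/3
((p1 → p2) ↔ p2) ∧ ¬¬p1 = 2/3 ∧ 1/3 = 1/3
p1 ∨ p1 = 1/3 ∨ 1/3 = 1/3
p1 → (p1 ∨ p1) = 1/3 → 1/3 = 1
(((p1 → p2) ↔ p2) ∧ ¬¬p1) → (p1 → (p1 ∨ p1)) = 1/3 → 1 = 1
p1 → p2 = 1/3 → 2/3 = 1
p2 → p2 = 2/3 → 2/3 = 1
¬(p2 → p2) = ¬1 = 0
(p1 → p2) ↔ ¬(p2 → p2) = 1 ↔ 0 = 0
((((p1 → p2) ↔ p2) ∧ ¬¬p1) → (p1 → (p1 ∨ p1))) → ((p1 → p2) ↔ ¬(p2 → p2)) = 1 → 0 = 0
p2 ∧ p1 = 2/3 ∧ 1/3 = 1/3
p1 → p1 = 1/3 → 1/3 = 1
(p2 ∧ p1) ∨ (p1 → p1) = 1/3 ∨ 1 = 1
p1 → p2 = 1/3 → 2/3 = 1
((p2 ∧ p1) ∨ (p1 → p1)) → (p1 → p2) = 1 → 1 = 1
¬(((p2 ∧ p1) ∨ (p1 → p1)) → (p1 → p2)) = ¬1 = 0
(((((p1 → p2) ↔ p2) ∧ ¬¬p1) → (p1 → (p1 ∨ p1))) → ((p1 → p2) ↔ ¬(p2 → p2))) ∧ ¬(((p2 ∧ p1) ∨ (p1 → p1)) → (p1 → p2)) = 0 ∧ 0 = 0

0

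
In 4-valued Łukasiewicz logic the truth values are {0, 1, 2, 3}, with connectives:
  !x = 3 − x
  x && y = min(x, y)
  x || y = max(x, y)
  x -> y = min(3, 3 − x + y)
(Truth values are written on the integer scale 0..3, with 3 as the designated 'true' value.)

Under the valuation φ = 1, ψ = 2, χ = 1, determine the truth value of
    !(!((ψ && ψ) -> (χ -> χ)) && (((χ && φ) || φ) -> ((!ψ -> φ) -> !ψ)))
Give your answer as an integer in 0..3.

3

ψ && ψ = 2 && 2 = 2
χ -> χ = 1 -> 1 = 3
(ψ && ψ) -> (χ -> χ) = 2 -> 3 = 3
!((ψ && ψ) -> (χ -> χ)) = !3 = 0
χ && φ = 1 && 1 = 1
(χ && φ) || φ = 1 || 1 = 1
!ψ = !2 = 1
!ψ -> φ = 1 -> 1 = 3
!ψ = !2 = 1
(!ψ -> φ) -> !ψ = 3 -> 1 = 1
((χ && φ) || φ) -> ((!ψ -> φ) -> !ψ) = 1 -> 1 = 3
!((ψ && ψ) -> (χ -> χ)) && (((χ && φ) || φ) -> ((!ψ -> φ) -> !ψ)) = 0 && 3 = 0
!(!((ψ && ψ) -> (χ -> χ)) && (((χ && φ) || φ) -> ((!ψ -> φ) -> !ψ))) = !0 = 3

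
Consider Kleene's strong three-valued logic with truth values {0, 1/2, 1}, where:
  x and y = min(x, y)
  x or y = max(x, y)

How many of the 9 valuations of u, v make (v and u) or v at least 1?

u = 0, v = 0 ↦ 0  <
u = 0, v = 1/2 ↦ 1/2  <
u = 0, v = 1 ↦ 1  ≥
u = 1/2, v = 0 ↦ 0  <
u = 1/2, v = 1/2 ↦ 1/2  <
u = 1/2, v = 1 ↦ 1  ≥
u = 1, v = 0 ↦ 0  <
u = 1, v = 1/2 ↦ 1/2  <
u = 1, v = 1 ↦ 1  ≥
So 3 of the 9 assignments meet the threshold.

3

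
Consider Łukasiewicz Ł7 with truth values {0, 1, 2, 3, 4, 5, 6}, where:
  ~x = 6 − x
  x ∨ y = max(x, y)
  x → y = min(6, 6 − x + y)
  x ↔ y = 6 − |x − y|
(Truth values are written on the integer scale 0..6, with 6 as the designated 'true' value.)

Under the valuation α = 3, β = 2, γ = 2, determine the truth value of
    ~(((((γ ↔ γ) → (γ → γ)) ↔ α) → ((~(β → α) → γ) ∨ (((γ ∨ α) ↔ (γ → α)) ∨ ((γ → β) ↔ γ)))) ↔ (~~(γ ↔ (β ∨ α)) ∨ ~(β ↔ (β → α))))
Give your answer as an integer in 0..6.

γ ↔ γ = 2 ↔ 2 = 6
γ → γ = 2 → 2 = 6
(γ ↔ γ) → (γ → γ) = 6 → 6 = 6
((γ ↔ γ) → (γ → γ)) ↔ α = 6 ↔ 3 = 3
β → α = 2 → 3 = 6
~(β → α) = ~6 = 0
~(β → α) → γ = 0 → 2 = 6
γ ∨ α = 2 ∨ 3 = 3
γ → α = 2 → 3 = 6
(γ ∨ α) ↔ (γ → α) = 3 ↔ 6 = 3
γ → β = 2 → 2 = 6
(γ → β) ↔ γ = 6 ↔ 2 = 2
((γ ∨ α) ↔ (γ → α)) ∨ ((γ → β) ↔ γ) = 3 ∨ 2 = 3
(~(β → α) → γ) ∨ (((γ ∨ α) ↔ (γ → α)) ∨ ((γ → β) ↔ γ)) = 6 ∨ 3 = 6
(((γ ↔ γ) → (γ → γ)) ↔ α) → ((~(β → α) → γ) ∨ (((γ ∨ α) ↔ (γ → α)) ∨ ((γ → β) ↔ γ))) = 3 → 6 = 6
β ∨ α = 2 ∨ 3 = 3
γ ↔ (β ∨ α) = 2 ↔ 3 = 5
~(γ ↔ (β ∨ α)) = ~5 = 1
~~(γ ↔ (β ∨ α)) = ~1 = 5
β → α = 2 → 3 = 6
β ↔ (β → α) = 2 ↔ 6 = 2
~(β ↔ (β → α)) = ~2 = 4
~~(γ ↔ (β ∨ α)) ∨ ~(β ↔ (β → α)) = 5 ∨ 4 = 5
((((γ ↔ γ) → (γ → γ)) ↔ α) → ((~(β → α) → γ) ∨ (((γ ∨ α) ↔ (γ → α)) ∨ ((γ → β) ↔ γ)))) ↔ (~~(γ ↔ (β ∨ α)) ∨ ~(β ↔ (β → α))) = 6 ↔ 5 = 5
~(((((γ ↔ γ) → (γ → γ)) ↔ α) → ((~(β → α) → γ) ∨ (((γ ∨ α) ↔ (γ → α)) ∨ ((γ → β) ↔ γ)))) ↔ (~~(γ ↔ (β ∨ α)) ∨ ~(β ↔ (β → α)))) = ~5 = 1

1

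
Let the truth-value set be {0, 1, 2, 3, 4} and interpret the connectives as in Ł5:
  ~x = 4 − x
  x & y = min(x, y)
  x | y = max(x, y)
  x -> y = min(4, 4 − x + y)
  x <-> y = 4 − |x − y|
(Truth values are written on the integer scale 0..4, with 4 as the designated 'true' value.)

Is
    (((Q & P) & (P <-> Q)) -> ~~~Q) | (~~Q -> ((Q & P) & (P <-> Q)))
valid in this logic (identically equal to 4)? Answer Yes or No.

Counterexample: take P = 1, Q = 4.
Q & P = 4 & 1 = 1
P <-> Q = 1 <-> 4 = 1
(Q & P) & (P <-> Q) = 1 & 1 = 1
~Q = ~4 = 0
~~Q = ~0 = 4
~~~Q = ~4 = 0
((Q & P) & (P <-> Q)) -> ~~~Q = 1 -> 0 = 3
~Q = ~4 = 0
~~Q = ~0 = 4
Q & P = 4 & 1 = 1
P <-> Q = 1 <-> 4 = 1
(Q & P) & (P <-> Q) = 1 & 1 = 1
~~Q -> ((Q & P) & (P <-> Q)) = 4 -> 1 = 1
(((Q & P) & (P <-> Q)) -> ~~~Q) | (~~Q -> ((Q & P) & (P <-> Q))) = 3 | 1 = 3
This gives 3 ≠ 4.

No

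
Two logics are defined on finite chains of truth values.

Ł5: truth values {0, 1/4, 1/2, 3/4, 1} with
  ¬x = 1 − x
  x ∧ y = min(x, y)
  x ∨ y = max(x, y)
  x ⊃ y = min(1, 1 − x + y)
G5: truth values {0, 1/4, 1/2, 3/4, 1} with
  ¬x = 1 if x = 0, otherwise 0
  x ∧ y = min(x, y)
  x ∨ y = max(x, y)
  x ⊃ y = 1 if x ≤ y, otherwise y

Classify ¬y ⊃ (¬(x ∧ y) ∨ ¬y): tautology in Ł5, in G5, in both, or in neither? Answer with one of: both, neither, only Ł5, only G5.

both

In Ł5: every assignment gives 1 — tautology.
In G5: every assignment gives 1 — tautology.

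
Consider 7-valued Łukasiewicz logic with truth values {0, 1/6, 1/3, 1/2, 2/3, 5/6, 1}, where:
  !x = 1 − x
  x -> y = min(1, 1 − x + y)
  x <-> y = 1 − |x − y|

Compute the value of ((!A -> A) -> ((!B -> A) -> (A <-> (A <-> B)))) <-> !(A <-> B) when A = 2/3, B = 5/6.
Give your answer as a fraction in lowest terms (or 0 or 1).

!A = !2/3 = 1/3
!A -> A = 1/3 -> 2/3 = 1
!B = !5/6 = 1/6
!B -> A = 1/6 -> 2/3 = 1
A <-> B = 2/3 <-> 5/6 = 5/6
A <-> (A <-> B) = 2/3 <-> 5/6 = 5/6
(!B -> A) -> (A <-> (A <-> B)) = 1 -> 5/6 = 5/6
(!A -> A) -> ((!B -> A) -> (A <-> (A <-> B))) = 1 -> 5/6 = 5/6
A <-> B = 2/3 <-> 5/6 = 5/6
!(A <-> B) = !5/6 = 1/6
((!A -> A) -> ((!B -> A) -> (A <-> (A <-> B)))) <-> !(A <-> B) = 5/6 <-> 1/6 = 1/3

1/3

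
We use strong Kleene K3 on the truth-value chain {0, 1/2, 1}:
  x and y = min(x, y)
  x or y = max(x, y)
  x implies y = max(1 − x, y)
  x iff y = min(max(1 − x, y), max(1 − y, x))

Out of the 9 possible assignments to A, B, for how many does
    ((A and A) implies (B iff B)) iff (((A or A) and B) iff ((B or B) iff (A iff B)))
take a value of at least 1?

3

A = 0, B = 0 ↦ 1  ≥
A = 0, B = 1/2 ↦ 1/2  <
A = 0, B = 1 ↦ 1  ≥
A = 1/2, B = 0 ↦ 1/2  <
A = 1/2, B = 1/2 ↦ 1/2  <
A = 1/2, B = 1 ↦ 1/2  <
A = 1, B = 0 ↦ 0  <
A = 1, B = 1/2 ↦ 1/2  <
A = 1, B = 1 ↦ 1  ≥
So 3 of the 9 assignments meet the threshold.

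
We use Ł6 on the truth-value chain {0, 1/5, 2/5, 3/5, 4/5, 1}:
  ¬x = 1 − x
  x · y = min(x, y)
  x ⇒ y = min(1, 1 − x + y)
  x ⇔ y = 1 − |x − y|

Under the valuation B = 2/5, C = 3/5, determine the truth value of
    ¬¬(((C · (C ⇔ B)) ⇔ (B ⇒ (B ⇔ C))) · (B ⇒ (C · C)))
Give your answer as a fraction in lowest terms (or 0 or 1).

3/5

C ⇔ B = 3/5 ⇔ 2/5 = 4/5
C · (C ⇔ B) = 3/5 · 4/5 = 3/5
B ⇔ C = 2/5 ⇔ 3/5 = 4/5
B ⇒ (B ⇔ C) = 2/5 ⇒ 4/5 = 1
(C · (C ⇔ B)) ⇔ (B ⇒ (B ⇔ C)) = 3/5 ⇔ 1 = 3/5
C · C = 3/5 · 3/5 = 3/5
B ⇒ (C · C) = 2/5 ⇒ 3/5 = 1
((C · (C ⇔ B)) ⇔ (B ⇒ (B ⇔ C))) · (B ⇒ (C · C)) = 3/5 · 1 = 3/5
¬(((C · (C ⇔ B)) ⇔ (B ⇒ (B ⇔ C))) · (B ⇒ (C · C))) = ¬3/5 = 2/5
¬¬(((C · (C ⇔ B)) ⇔ (B ⇒ (B ⇔ C))) · (B ⇒ (C · C))) = ¬2/5 = 3/5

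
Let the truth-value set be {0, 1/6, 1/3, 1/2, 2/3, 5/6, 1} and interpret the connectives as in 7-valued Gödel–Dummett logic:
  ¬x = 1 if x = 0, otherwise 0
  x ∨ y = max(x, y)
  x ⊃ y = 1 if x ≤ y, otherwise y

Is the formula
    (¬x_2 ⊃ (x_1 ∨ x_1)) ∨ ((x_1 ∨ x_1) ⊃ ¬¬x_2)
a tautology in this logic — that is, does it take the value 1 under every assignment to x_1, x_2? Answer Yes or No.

No

Counterexample: take x_1 = 1/6, x_2 = 0.
¬x_2 = ¬0 = 1
x_1 ∨ x_1 = 1/6 ∨ 1/6 = 1/6
¬x_2 ⊃ (x_1 ∨ x_1) = 1 ⊃ 1/6 = 1/6
x_1 ∨ x_1 = 1/6 ∨ 1/6 = 1/6
¬x_2 = ¬0 = 1
¬¬x_2 = ¬1 = 0
(x_1 ∨ x_1) ⊃ ¬¬x_2 = 1/6 ⊃ 0 = 0
(¬x_2 ⊃ (x_1 ∨ x_1)) ∨ ((x_1 ∨ x_1) ⊃ ¬¬x_2) = 1/6 ∨ 0 = 1/6
This gives 1/6 ≠ 1.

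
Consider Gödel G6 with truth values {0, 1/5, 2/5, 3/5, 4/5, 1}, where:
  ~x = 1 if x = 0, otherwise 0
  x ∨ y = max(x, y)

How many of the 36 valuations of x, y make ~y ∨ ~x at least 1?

11

value 1: 11 assignments (counts)
value 0: 25 assignments
So 11 of the 36 assignments meet the threshold.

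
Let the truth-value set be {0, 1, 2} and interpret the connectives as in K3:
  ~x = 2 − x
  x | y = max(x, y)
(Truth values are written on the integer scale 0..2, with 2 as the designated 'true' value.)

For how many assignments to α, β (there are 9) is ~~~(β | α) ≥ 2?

1

α = 0, β = 0 ↦ 2  ≥
α = 0, β = 1 ↦ 1  <
α = 0, β = 2 ↦ 0  <
α = 1, β = 0 ↦ 1  <
α = 1, β = 1 ↦ 1  <
α = 1, β = 2 ↦ 0  <
α = 2, β = 0 ↦ 0  <
α = 2, β = 1 ↦ 0  <
α = 2, β = 2 ↦ 0  <
So 1 of the 9 assignments meets the threshold.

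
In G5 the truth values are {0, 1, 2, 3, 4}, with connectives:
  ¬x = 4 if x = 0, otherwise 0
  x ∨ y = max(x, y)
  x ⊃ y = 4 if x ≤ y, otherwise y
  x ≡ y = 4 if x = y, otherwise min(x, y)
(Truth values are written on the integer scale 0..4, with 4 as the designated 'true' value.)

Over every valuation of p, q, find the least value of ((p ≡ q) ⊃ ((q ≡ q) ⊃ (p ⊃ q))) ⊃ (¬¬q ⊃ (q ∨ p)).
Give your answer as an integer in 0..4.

1

Take p = 0, q = 1:
p ≡ q = 0 ≡ 1 = 0
q ≡ q = 1 ≡ 1 = 4
p ⊃ q = 0 ⊃ 1 = 4
(q ≡ q) ⊃ (p ⊃ q) = 4 ⊃ 4 = 4
(p ≡ q) ⊃ ((q ≡ q) ⊃ (p ⊃ q)) = 0 ⊃ 4 = 4
¬q = ¬1 = 0
¬¬q = ¬0 = 4
q ∨ p = 1 ∨ 0 = 1
¬¬q ⊃ (q ∨ p) = 4 ⊃ 1 = 1
((p ≡ q) ⊃ ((q ≡ q) ⊃ (p ⊃ q))) ⊃ (¬¬q ⊃ (q ∨ p)) = 4 ⊃ 1 = 1
No assignment yields a value below 1, so this is the minimum.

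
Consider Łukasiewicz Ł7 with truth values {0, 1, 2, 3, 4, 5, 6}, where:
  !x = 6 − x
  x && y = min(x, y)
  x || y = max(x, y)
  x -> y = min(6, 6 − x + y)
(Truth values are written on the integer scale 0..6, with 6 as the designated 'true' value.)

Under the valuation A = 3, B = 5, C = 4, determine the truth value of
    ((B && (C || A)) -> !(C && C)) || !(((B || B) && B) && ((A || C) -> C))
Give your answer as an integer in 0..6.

4

C || A = 4 || 3 = 4
B && (C || A) = 5 && 4 = 4
C && C = 4 && 4 = 4
!(C && C) = !4 = 2
(B && (C || A)) -> !(C && C) = 4 -> 2 = 4
B || B = 5 || 5 = 5
(B || B) && B = 5 && 5 = 5
A || C = 3 || 4 = 4
(A || C) -> C = 4 -> 4 = 6
((B || B) && B) && ((A || C) -> C) = 5 && 6 = 5
!(((B || B) && B) && ((A || C) -> C)) = !5 = 1
((B && (C || A)) -> !(C && C)) || !(((B || B) && B) && ((A || C) -> C)) = 4 || 1 = 4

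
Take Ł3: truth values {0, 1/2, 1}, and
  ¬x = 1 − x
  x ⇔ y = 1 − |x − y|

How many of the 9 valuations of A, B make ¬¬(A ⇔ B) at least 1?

A = 0, B = 0 ↦ 1  ≥
A = 0, B = 1/2 ↦ 1/2  <
A = 0, B = 1 ↦ 0  <
A = 1/2, B = 0 ↦ 1/2  <
A = 1/2, B = 1/2 ↦ 1  ≥
A = 1/2, B = 1 ↦ 1/2  <
A = 1, B = 0 ↦ 0  <
A = 1, B = 1/2 ↦ 1/2  <
A = 1, B = 1 ↦ 1  ≥
So 3 of the 9 assignments meet the threshold.

3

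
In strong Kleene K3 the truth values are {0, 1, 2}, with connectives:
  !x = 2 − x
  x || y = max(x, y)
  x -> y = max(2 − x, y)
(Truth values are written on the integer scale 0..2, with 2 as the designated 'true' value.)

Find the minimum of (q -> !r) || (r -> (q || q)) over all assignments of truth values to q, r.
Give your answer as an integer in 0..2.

Take q = 1, r = 1:
!r = !1 = 1
q -> !r = 1 -> 1 = 1
q || q = 1 || 1 = 1
r -> (q || q) = 1 -> 1 = 1
(q -> !r) || (r -> (q || q)) = 1 || 1 = 1
No assignment yields a value below 1, so this is the minimum.

1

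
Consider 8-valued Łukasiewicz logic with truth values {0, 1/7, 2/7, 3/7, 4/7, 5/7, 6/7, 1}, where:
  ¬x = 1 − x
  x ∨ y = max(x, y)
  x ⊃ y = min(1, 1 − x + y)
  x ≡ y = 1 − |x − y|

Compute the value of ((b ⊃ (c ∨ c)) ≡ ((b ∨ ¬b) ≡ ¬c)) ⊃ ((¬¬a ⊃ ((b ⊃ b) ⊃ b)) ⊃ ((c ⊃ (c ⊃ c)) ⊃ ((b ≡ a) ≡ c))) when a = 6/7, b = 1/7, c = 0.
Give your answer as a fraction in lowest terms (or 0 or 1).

c ∨ c = 0 ∨ 0 = 0
b ⊃ (c ∨ c) = 1/7 ⊃ 0 = 6/7
¬b = ¬1/7 = 6/7
b ∨ ¬b = 1/7 ∨ 6/7 = 6/7
¬c = ¬0 = 1
(b ∨ ¬b) ≡ ¬c = 6/7 ≡ 1 = 6/7
(b ⊃ (c ∨ c)) ≡ ((b ∨ ¬b) ≡ ¬c) = 6/7 ≡ 6/7 = 1
¬a = ¬6/7 = 1/7
¬¬a = ¬1/7 = 6/7
b ⊃ b = 1/7 ⊃ 1/7 = 1
(b ⊃ b) ⊃ b = 1 ⊃ 1/7 = 1/7
¬¬a ⊃ ((b ⊃ b) ⊃ b) = 6/7 ⊃ 1/7 = 2/7
c ⊃ c = 0 ⊃ 0 = 1
c ⊃ (c ⊃ c) = 0 ⊃ 1 = 1
b ≡ a = 1/7 ≡ 6/7 = 2/7
(b ≡ a) ≡ c = 2/7 ≡ 0 = 5/7
(c ⊃ (c ⊃ c)) ⊃ ((b ≡ a) ≡ c) = 1 ⊃ 5/7 = 5/7
(¬¬a ⊃ ((b ⊃ b) ⊃ b)) ⊃ ((c ⊃ (c ⊃ c)) ⊃ ((b ≡ a) ≡ c)) = 2/7 ⊃ 5/7 = 1
((b ⊃ (c ∨ c)) ≡ ((b ∨ ¬b) ≡ ¬c)) ⊃ ((¬¬a ⊃ ((b ⊃ b) ⊃ b)) ⊃ ((c ⊃ (c ⊃ c)) ⊃ ((b ≡ a) ≡ c))) = 1 ⊃ 1 = 1

1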